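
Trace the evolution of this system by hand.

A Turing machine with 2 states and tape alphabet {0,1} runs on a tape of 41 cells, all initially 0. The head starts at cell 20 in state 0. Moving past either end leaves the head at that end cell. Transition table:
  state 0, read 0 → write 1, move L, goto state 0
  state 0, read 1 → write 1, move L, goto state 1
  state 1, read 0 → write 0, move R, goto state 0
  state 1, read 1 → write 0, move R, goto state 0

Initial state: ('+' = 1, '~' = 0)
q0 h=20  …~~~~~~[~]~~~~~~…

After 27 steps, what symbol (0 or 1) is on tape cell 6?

step 0: q0 h=20  …~~~~~~[~]~~~~~~…
step 1: q0 h=19  …~~~~~~[~]+~~~~~…
step 2: q0 h=18  …~~~~~~[~]++~~~~…
step 3: q0 h=17  …~~~~~~[~]+++~~~…
step 4: q0 h=16  …~~~~~~[~]++++~~…
step 5: q0 h=15  …~~~~~~[~]+++++~…
step 6: q0 h=14  …~~~~~~[~]++++++…
step 7: q0 h=13  …~~~~~~[~]++++++…
step 8: q0 h=12  …~~~~~~[~]++++++…
step 9: q0 h=11  …~~~~~~[~]++++++…
step 10: q0 h=10  …~~~~~~[~]++++++…
step 11: q0 h= 9  …~~~~~~[~]++++++…
step 12: q0 h= 8  …~~~~~~[~]++++++…
step 13: q0 h= 7  …~~~~~~[~]++++++…
step 14: q0 h= 6  |~~~~~~[~]++++++…
step 15: q0 h= 5  |~~~~~[~]++++++…
step 16: q0 h= 4  |~~~~[~]++++++…
step 17: q0 h= 3  |~~~[~]++++++…
step 18: q0 h= 2  |~~[~]++++++…
step 19: q0 h= 1  |~[~]++++++…
step 20: q0 h= 0  |[~]++++++…
step 21: q0 h= 0  |[+]++++++…
step 22: q1 h= 0  |[+]++++++…
step 23: q0 h= 1  |~[+]++++++…
step 24: q1 h= 0  |[~]++++++…
step 25: q0 h= 1  |~[+]++++++…
step 26: q1 h= 0  |[~]++++++…
step 27: q0 h= 1  |~[+]++++++…

1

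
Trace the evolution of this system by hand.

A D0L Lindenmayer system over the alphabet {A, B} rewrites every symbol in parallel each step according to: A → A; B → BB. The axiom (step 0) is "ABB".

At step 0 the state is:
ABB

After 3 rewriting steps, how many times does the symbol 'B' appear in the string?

step 0: ABB
step 1: ABBBB
step 2: ABBBBBBBB
step 3: ABBBBBBBBBBBBBBBB

16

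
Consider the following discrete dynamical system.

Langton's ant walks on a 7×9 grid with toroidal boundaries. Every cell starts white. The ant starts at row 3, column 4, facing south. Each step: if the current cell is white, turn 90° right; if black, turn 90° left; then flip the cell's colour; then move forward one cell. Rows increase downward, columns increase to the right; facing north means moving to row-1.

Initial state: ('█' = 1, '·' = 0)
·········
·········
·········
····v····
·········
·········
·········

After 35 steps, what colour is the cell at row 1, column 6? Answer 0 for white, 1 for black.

0

t=0: ·········
·········
·········
····v····
·········
·········
·········
t=1: ·········
·········
·········
···<█····
·········
·········
·········
t=2: ·········
·········
···^·····
···██····
·········
·········
·········
t=3: ·········
·········
···█>····
···██····
·········
·········
·········
t=4: ·········
·········
···██····
···█v····
·········
·········
·········
t=5: ·········
·········
···██····
···█·>···
·········
·········
·········
t=6: ·········
·········
···██····
···█·█···
·····v···
·········
·········
t=7: ·········
·········
···██····
···█·█···
····<█···
·········
·········
t=8: ·········
·········
···██····
···█^█···
····██···
·········
·········
t=9: ·········
·········
···██····
···██>···
····██···
·········
·········
t=10: ·········
·········
···██^···
···██····
····██···
·········
·········
t=11: ·········
·········
···███>··
···██····
····██···
·········
·········
t=12: ·········
·········
···████··
···██·v··
····██···
·········
·········
t=13: ·········
·········
···████··
···██<█··
····██···
·········
·········
t=14: ·········
·········
···██^█··
···████··
····██···
·········
·········
t=15: ·········
·········
···█<·█··
···████··
····██···
·········
·········
t=16: ·········
·········
···█··█··
···█v██··
····██···
·········
·········
t=17: ·········
·········
···█··█··
···█·>█··
····██···
·········
·········
t=18: ·········
·········
···█·^█··
···█··█··
····██···
·········
·········
t=19: ·········
·········
···█·█>··
···█··█··
····██···
·········
·········
t=20: ·········
······^··
···█·█···
···█··█··
····██···
·········
·········
t=21: ·········
······█>·
···█·█···
···█··█··
····██···
·········
·········
t=22: ·········
······██·
···█·█·v·
···█··█··
····██···
·········
·········
t=23: ·········
······██·
···█·█<█·
···█··█··
····██···
·········
·········
t=24: ·········
······^█·
···█·███·
···█··█··
····██···
·········
·········
t=25: ·········
·····<·█·
···█·███·
···█··█··
····██···
·········
·········
t=26: ·····^···
·····█·█·
···█·███·
···█··█··
····██···
·········
·········
t=27: ·····█>··
·····█·█·
···█·███·
···█··█··
····██···
·········
·········
t=28: ·····██··
·····█v█·
···█·███·
···█··█··
····██···
·········
·········
t=29: ·····██··
·····<██·
···█·███·
···█··█··
····██···
·········
·········
t=30: ·····██··
······██·
···█·v██·
···█··█··
····██···
·········
·········
t=31: ·····██··
······██·
···█··>█·
···█··█··
····██···
·········
·········
t=32: ·····██··
······^█·
···█···█·
···█··█··
····██···
·········
·········
t=33: ·····██··
·····<·█·
···█···█·
···█··█··
····██···
·········
·········
t=34: ·····^█··
·····█·█·
···█···█·
···█··█··
····██···
·········
·········
t=35: ····<·█··
·····█·█·
···█···█·
···█··█··
····██···
·········
·········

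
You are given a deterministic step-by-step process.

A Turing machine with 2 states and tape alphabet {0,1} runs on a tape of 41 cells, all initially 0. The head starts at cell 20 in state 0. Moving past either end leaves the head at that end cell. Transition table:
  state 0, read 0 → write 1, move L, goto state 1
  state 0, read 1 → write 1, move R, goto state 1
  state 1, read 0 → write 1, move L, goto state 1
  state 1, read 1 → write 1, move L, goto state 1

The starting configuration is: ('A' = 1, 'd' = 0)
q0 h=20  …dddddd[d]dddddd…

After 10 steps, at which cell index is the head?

10

[0] q0 h=20  …dddddd[d]dddddd…
[1] q1 h=19  …dddddd[d]Addddd…
[2] q1 h=18  …dddddd[d]AAdddd…
[3] q1 h=17  …dddddd[d]AAAddd…
[4] q1 h=16  …dddddd[d]AAAAdd…
[5] q1 h=15  …dddddd[d]AAAAAd…
[6] q1 h=14  …dddddd[d]AAAAAA…
[7] q1 h=13  …dddddd[d]AAAAAA…
[8] q1 h=12  …dddddd[d]AAAAAA…
[9] q1 h=11  …dddddd[d]AAAAAA…
[10] q1 h=10  …dddddd[d]AAAAAA…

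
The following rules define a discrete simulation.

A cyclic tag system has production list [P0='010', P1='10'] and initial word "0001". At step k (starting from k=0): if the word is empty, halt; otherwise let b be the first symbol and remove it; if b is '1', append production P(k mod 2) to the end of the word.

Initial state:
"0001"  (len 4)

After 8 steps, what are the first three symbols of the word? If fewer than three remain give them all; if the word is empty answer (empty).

[0] "0001"  (len 4)
[1] "001"  (len 3)
[2] "01"  (len 2)
[3] "1"  (len 1)
[4] "10"  (len 2)
[5] "0010"  (len 4)
[6] "010"  (len 3)
[7] "10"  (len 2)
[8] "010"  (len 3)

010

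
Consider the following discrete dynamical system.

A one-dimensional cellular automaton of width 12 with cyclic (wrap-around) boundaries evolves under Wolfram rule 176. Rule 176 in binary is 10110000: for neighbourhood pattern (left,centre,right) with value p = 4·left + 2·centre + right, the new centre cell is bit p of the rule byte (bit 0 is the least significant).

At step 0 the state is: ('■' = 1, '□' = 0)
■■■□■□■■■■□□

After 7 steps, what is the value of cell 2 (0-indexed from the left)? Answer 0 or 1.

1

k=0  ■■■□■□■■■■□□
k=1  □■□■□■□■■□■□
k=2  □□■□■□■□□■□■
k=3  ■□□■□■□■□□■□
k=4  □■□□■□■□■□□■
k=5  ■□■□□■□■□■□□
k=6  □■□■□□■□■□■□
k=7  □□■□■□□■□■□■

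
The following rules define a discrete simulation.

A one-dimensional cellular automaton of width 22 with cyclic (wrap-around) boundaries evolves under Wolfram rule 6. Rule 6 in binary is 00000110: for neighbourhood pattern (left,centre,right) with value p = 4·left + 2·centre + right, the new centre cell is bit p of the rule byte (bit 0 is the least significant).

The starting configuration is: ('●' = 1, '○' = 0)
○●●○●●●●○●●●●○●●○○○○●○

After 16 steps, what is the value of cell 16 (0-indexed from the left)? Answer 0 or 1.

0

k=0  ○●●○●●●●○●●●●○●●○○○○●○
k=1  ●○○○○○○○○○○○○○○○○○○●●○
k=2  ●○○○○○○○○○○○○○○○○○●○○○
k=3  ●○○○○○○○○○○○○○○○○●●○○●
k=4  ○○○○○○○○○○○○○○○○●○○○●○
k=5  ○○○○○○○○○○○○○○○●●○○●●○
k=6  ○○○○○○○○○○○○○○●○○○●○○○
k=7  ○○○○○○○○○○○○○●●○○●●○○○
k=8  ○○○○○○○○○○○○●○○○●○○○○○
k=9  ○○○○○○○○○○○●●○○●●○○○○○
k=10  ○○○○○○○○○○●○○○●○○○○○○○
k=11  ○○○○○○○○○●●○○●●○○○○○○○
k=12  ○○○○○○○○●○○○●○○○○○○○○○
k=13  ○○○○○○○●●○○●●○○○○○○○○○
k=14  ○○○○○○●○○○●○○○○○○○○○○○
k=15  ○○○○○●●○○●●○○○○○○○○○○○
k=16  ○○○○●○○○●○○○○○○○○○○○○○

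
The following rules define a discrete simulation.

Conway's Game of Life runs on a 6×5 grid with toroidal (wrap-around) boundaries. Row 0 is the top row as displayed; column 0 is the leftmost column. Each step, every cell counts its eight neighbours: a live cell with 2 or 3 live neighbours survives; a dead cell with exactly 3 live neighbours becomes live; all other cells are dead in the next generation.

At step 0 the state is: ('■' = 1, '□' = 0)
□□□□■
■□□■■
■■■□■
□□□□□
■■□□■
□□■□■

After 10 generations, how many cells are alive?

14

step 0: □□□□■
■□□■■
■■■□■
□□□□□
■■□□■
□□■□■
step 1: □□□□□
□□■□□
□■■□□
□□■■□
■■□■■
□■□□■
step 2: □□□□□
□■■□□
□■□□□
□□□□□
□■□□□
□■■■■
step 3: ■□□□□
□■■□□
□■■□□
□□□□□
■■□■□
■■■■□
step 4: ■□□■■
■□■□□
□■■□□
■□□□□
■□□■□
□□□■□
step 5: ■■■■□
■□■□□
■□■□□
■□■□■
□□□□□
■□■■□
step 6: ■□□□□
■□□□□
■□■□□
■□□■■
■□■□□
■□□■□
step 7: ■■□□□
■□□□■
■□□■□
■□■■□
■□■□□
■□□□□
step 8: □■□□□
□□□□□
■□■■□
■□■■□
■□■■□
■□□□■
step 9: ■□□□□
□■■□□
□□■■□
■□□□□
■□■□□
■□■■■
step 10: ■□□□□
□■■■□
□□■■□
□□■■■
■□■□□
■□■■□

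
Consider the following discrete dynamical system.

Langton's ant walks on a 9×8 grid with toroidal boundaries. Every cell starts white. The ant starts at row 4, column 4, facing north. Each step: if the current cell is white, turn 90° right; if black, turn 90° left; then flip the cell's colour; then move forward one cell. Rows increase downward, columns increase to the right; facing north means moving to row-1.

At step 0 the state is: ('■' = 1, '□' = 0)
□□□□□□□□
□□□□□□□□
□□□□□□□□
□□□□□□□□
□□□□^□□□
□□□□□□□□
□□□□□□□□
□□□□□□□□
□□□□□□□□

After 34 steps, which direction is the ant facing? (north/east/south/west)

gen 0: □□□□□□□□
□□□□□□□□
□□□□□□□□
□□□□□□□□
□□□□^□□□
□□□□□□□□
□□□□□□□□
□□□□□□□□
□□□□□□□□
gen 1: □□□□□□□□
□□□□□□□□
□□□□□□□□
□□□□□□□□
□□□□■>□□
□□□□□□□□
□□□□□□□□
□□□□□□□□
□□□□□□□□
gen 2: □□□□□□□□
□□□□□□□□
□□□□□□□□
□□□□□□□□
□□□□■■□□
□□□□□v□□
□□□□□□□□
□□□□□□□□
□□□□□□□□
gen 3: □□□□□□□□
□□□□□□□□
□□□□□□□□
□□□□□□□□
□□□□■■□□
□□□□<■□□
□□□□□□□□
□□□□□□□□
□□□□□□□□
gen 4: □□□□□□□□
□□□□□□□□
□□□□□□□□
□□□□□□□□
□□□□^■□□
□□□□■■□□
□□□□□□□□
□□□□□□□□
□□□□□□□□
gen 5: □□□□□□□□
□□□□□□□□
□□□□□□□□
□□□□□□□□
□□□<□■□□
□□□□■■□□
□□□□□□□□
□□□□□□□□
□□□□□□□□
gen 6: □□□□□□□□
□□□□□□□□
□□□□□□□□
□□□^□□□□
□□□■□■□□
□□□□■■□□
□□□□□□□□
□□□□□□□□
□□□□□□□□
gen 7: □□□□□□□□
□□□□□□□□
□□□□□□□□
□□□■>□□□
□□□■□■□□
□□□□■■□□
□□□□□□□□
□□□□□□□□
□□□□□□□□
gen 8: □□□□□□□□
□□□□□□□□
□□□□□□□□
□□□■■□□□
□□□■v■□□
□□□□■■□□
□□□□□□□□
□□□□□□□□
□□□□□□□□
gen 9: □□□□□□□□
□□□□□□□□
□□□□□□□□
□□□■■□□□
□□□<■■□□
□□□□■■□□
□□□□□□□□
□□□□□□□□
□□□□□□□□
gen 10: □□□□□□□□
□□□□□□□□
□□□□□□□□
□□□■■□□□
□□□□■■□□
□□□v■■□□
□□□□□□□□
□□□□□□□□
□□□□□□□□
gen 11: □□□□□□□□
□□□□□□□□
□□□□□□□□
□□□■■□□□
□□□□■■□□
□□<■■■□□
□□□□□□□□
□□□□□□□□
□□□□□□□□
gen 12: □□□□□□□□
□□□□□□□□
□□□□□□□□
□□□■■□□□
□□^□■■□□
□□■■■■□□
□□□□□□□□
□□□□□□□□
□□□□□□□□
gen 13: □□□□□□□□
□□□□□□□□
□□□□□□□□
□□□■■□□□
□□■>■■□□
□□■■■■□□
□□□□□□□□
□□□□□□□□
□□□□□□□□
gen 14: □□□□□□□□
□□□□□□□□
□□□□□□□□
□□□■■□□□
□□■■■■□□
□□■v■■□□
□□□□□□□□
□□□□□□□□
□□□□□□□□
gen 15: □□□□□□□□
□□□□□□□□
□□□□□□□□
□□□■■□□□
□□■■■■□□
□□■□>■□□
□□□□□□□□
□□□□□□□□
□□□□□□□□
gen 16: □□□□□□□□
□□□□□□□□
□□□□□□□□
□□□■■□□□
□□■■^■□□
□□■□□■□□
□□□□□□□□
□□□□□□□□
□□□□□□□□
gen 17: □□□□□□□□
□□□□□□□□
□□□□□□□□
□□□■■□□□
□□■<□■□□
□□■□□■□□
□□□□□□□□
□□□□□□□□
□□□□□□□□
gen 18: □□□□□□□□
□□□□□□□□
□□□□□□□□
□□□■■□□□
□□■□□■□□
□□■v□■□□
□□□□□□□□
□□□□□□□□
□□□□□□□□
gen 19: □□□□□□□□
□□□□□□□□
□□□□□□□□
□□□■■□□□
□□■□□■□□
□□<■□■□□
□□□□□□□□
□□□□□□□□
□□□□□□□□
gen 20: □□□□□□□□
□□□□□□□□
□□□□□□□□
□□□■■□□□
□□■□□■□□
□□□■□■□□
□□v□□□□□
□□□□□□□□
□□□□□□□□
gen 21: □□□□□□□□
□□□□□□□□
□□□□□□□□
□□□■■□□□
□□■□□■□□
□□□■□■□□
□<■□□□□□
□□□□□□□□
□□□□□□□□
gen 22: □□□□□□□□
□□□□□□□□
□□□□□□□□
□□□■■□□□
□□■□□■□□
□^□■□■□□
□■■□□□□□
□□□□□□□□
□□□□□□□□
gen 23: □□□□□□□□
□□□□□□□□
□□□□□□□□
□□□■■□□□
□□■□□■□□
□■>■□■□□
□■■□□□□□
□□□□□□□□
□□□□□□□□
gen 24: □□□□□□□□
□□□□□□□□
□□□□□□□□
□□□■■□□□
□□■□□■□□
□■■■□■□□
□■v□□□□□
□□□□□□□□
□□□□□□□□
gen 25: □□□□□□□□
□□□□□□□□
□□□□□□□□
□□□■■□□□
□□■□□■□□
□■■■□■□□
□■□>□□□□
□□□□□□□□
□□□□□□□□
gen 26: □□□□□□□□
□□□□□□□□
□□□□□□□□
□□□■■□□□
□□■□□■□□
□■■■□■□□
□■□■□□□□
□□□v□□□□
□□□□□□□□
gen 27: □□□□□□□□
□□□□□□□□
□□□□□□□□
□□□■■□□□
□□■□□■□□
□■■■□■□□
□■□■□□□□
□□<■□□□□
□□□□□□□□
gen 28: □□□□□□□□
□□□□□□□□
□□□□□□□□
□□□■■□□□
□□■□□■□□
□■■■□■□□
□■^■□□□□
□□■■□□□□
□□□□□□□□
gen 29: □□□□□□□□
□□□□□□□□
□□□□□□□□
□□□■■□□□
□□■□□■□□
□■■■□■□□
□■■>□□□□
□□■■□□□□
□□□□□□□□
gen 30: □□□□□□□□
□□□□□□□□
□□□□□□□□
□□□■■□□□
□□■□□■□□
□■■^□■□□
□■■□□□□□
□□■■□□□□
□□□□□□□□
gen 31: □□□□□□□□
□□□□□□□□
□□□□□□□□
□□□■■□□□
□□■□□■□□
□■<□□■□□
□■■□□□□□
□□■■□□□□
□□□□□□□□
gen 32: □□□□□□□□
□□□□□□□□
□□□□□□□□
□□□■■□□□
□□■□□■□□
□■□□□■□□
□■v□□□□□
□□■■□□□□
□□□□□□□□
gen 33: □□□□□□□□
□□□□□□□□
□□□□□□□□
□□□■■□□□
□□■□□■□□
□■□□□■□□
□■□>□□□□
□□■■□□□□
□□□□□□□□
gen 34: □□□□□□□□
□□□□□□□□
□□□□□□□□
□□□■■□□□
□□■□□■□□
□■□□□■□□
□■□■□□□□
□□■v□□□□
□□□□□□□□

south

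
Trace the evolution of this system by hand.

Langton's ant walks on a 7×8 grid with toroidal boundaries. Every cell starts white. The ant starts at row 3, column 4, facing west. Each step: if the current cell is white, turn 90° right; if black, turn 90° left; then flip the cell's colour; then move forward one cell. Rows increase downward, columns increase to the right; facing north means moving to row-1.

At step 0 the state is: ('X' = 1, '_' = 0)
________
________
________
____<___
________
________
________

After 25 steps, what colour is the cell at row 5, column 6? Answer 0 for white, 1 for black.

0

gen 0: ________
________
________
____<___
________
________
________
gen 1: ________
________
____^___
____X___
________
________
________
gen 2: ________
________
____X>__
____X___
________
________
________
gen 3: ________
________
____XX__
____Xv__
________
________
________
gen 4: ________
________
____XX__
____<X__
________
________
________
gen 5: ________
________
____XX__
_____X__
____v___
________
________
gen 6: ________
________
____XX__
_____X__
___<X___
________
________
gen 7: ________
________
____XX__
___^_X__
___XX___
________
________
gen 8: ________
________
____XX__
___X>X__
___XX___
________
________
gen 9: ________
________
____XX__
___XXX__
___Xv___
________
________
gen 10: ________
________
____XX__
___XXX__
___X_>__
________
________
gen 11: ________
________
____XX__
___XXX__
___X_X__
_____v__
________
gen 12: ________
________
____XX__
___XXX__
___X_X__
____<X__
________
gen 13: ________
________
____XX__
___XXX__
___X^X__
____XX__
________
gen 14: ________
________
____XX__
___XXX__
___XX>__
____XX__
________
gen 15: ________
________
____XX__
___XX^__
___XX___
____XX__
________
gen 16: ________
________
____XX__
___X<___
___XX___
____XX__
________
gen 17: ________
________
____XX__
___X____
___Xv___
____XX__
________
gen 18: ________
________
____XX__
___X____
___X_>__
____XX__
________
gen 19: ________
________
____XX__
___X____
___X_X__
____Xv__
________
gen 20: ________
________
____XX__
___X____
___X_X__
____X_>_
________
gen 21: ________
________
____XX__
___X____
___X_X__
____X_X_
______v_
gen 22: ________
________
____XX__
___X____
___X_X__
____X_X_
_____<X_
gen 23: ________
________
____XX__
___X____
___X_X__
____X^X_
_____XX_
gen 24: ________
________
____XX__
___X____
___X_X__
____XX>_
_____XX_
gen 25: ________
________
____XX__
___X____
___X_X^_
____XX__
_____XX_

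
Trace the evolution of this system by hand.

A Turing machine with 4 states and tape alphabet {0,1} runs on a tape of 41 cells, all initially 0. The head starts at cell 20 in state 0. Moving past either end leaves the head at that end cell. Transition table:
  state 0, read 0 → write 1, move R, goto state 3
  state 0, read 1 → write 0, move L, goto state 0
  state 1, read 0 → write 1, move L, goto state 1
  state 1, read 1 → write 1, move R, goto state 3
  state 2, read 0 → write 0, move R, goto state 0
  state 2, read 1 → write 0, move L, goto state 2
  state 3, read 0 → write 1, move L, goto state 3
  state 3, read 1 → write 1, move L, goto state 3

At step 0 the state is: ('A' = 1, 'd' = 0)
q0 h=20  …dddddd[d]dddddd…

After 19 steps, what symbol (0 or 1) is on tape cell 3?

0

gen 0: q0 h=20  …dddddd[d]dddddd…
gen 1: q3 h=21  …dddddA[d]dddddd…
gen 2: q3 h=20  …dddddd[A]Addddd…
gen 3: q3 h=19  …dddddd[d]AAdddd…
gen 4: q3 h=18  …dddddd[d]AAAddd…
gen 5: q3 h=17  …dddddd[d]AAAAdd…
gen 6: q3 h=16  …dddddd[d]AAAAAd…
gen 7: q3 h=15  …dddddd[d]AAAAAA…
gen 8: q3 h=14  …dddddd[d]AAAAAA…
gen 9: q3 h=13  …dddddd[d]AAAAAA…
gen 10: q3 h=12  …dddddd[d]AAAAAA…
gen 11: q3 h=11  …dddddd[d]AAAAAA…
gen 12: q3 h=10  …dddddd[d]AAAAAA…
gen 13: q3 h= 9  …dddddd[d]AAAAAA…
gen 14: q3 h= 8  …dddddd[d]AAAAAA…
gen 15: q3 h= 7  …dddddd[d]AAAAAA…
gen 16: q3 h= 6  |dddddd[d]AAAAAA…
gen 17: q3 h= 5  |ddddd[d]AAAAAA…
gen 18: q3 h= 4  |dddd[d]AAAAAA…
gen 19: q3 h= 3  |ddd[d]AAAAAA…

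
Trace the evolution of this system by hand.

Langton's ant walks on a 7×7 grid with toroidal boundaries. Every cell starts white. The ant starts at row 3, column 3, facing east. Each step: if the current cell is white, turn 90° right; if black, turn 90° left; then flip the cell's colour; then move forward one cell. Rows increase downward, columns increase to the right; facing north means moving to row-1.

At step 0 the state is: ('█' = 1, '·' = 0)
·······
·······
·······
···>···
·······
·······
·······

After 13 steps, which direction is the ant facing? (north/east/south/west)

south

t=0: ·······
·······
·······
···>···
·······
·······
·······
t=1: ·······
·······
·······
···█···
···v···
·······
·······
t=2: ·······
·······
·······
···█···
··<█···
·······
·······
t=3: ·······
·······
·······
··^█···
··██···
·······
·······
t=4: ·······
·······
·······
··█>···
··██···
·······
·······
t=5: ·······
·······
···^···
··█····
··██···
·······
·······
t=6: ·······
·······
···█>··
··█····
··██···
·······
·······
t=7: ·······
·······
···██··
··█·v··
··██···
·······
·······
t=8: ·······
·······
···██··
··█<█··
··██···
·······
·······
t=9: ·······
·······
···^█··
··███··
··██···
·······
·······
t=10: ·······
·······
··<·█··
··███··
··██···
·······
·······
t=11: ·······
··^····
··█·█··
··███··
··██···
·······
·······
t=12: ·······
··█>···
··█·█··
··███··
··██···
·······
·······
t=13: ·······
··██···
··█v█··
··███··
··██···
·······
·······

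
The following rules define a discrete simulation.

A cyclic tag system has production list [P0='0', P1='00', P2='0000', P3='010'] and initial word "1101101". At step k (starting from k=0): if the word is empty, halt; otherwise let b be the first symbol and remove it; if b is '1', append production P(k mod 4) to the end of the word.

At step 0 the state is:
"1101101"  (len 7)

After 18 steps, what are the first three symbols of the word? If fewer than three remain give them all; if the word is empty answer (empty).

010

[0] "1101101"  (len 7)
[1] "1011010"  (len 7)
[2] "01101000"  (len 8)
[3] "1101000"  (len 7)
[4] "101000010"  (len 9)
[5] "010000100"  (len 9)
[6] "10000100"  (len 8)
[7] "00001000000"  (len 11)
[8] "0001000000"  (len 10)
[9] "001000000"  (len 9)
[10] "01000000"  (len 8)
[11] "1000000"  (len 7)
[12] "000000010"  (len 9)
[13] "00000010"  (len 8)
[14] "0000010"  (len 7)
[15] "000010"  (len 6)
[16] "00010"  (len 5)
[17] "0010"  (len 4)
[18] "010"  (len 3)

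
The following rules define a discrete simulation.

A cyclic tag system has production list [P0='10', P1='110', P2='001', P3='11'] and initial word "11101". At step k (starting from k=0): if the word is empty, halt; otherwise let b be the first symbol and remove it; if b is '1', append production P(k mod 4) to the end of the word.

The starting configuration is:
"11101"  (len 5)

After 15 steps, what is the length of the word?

step 0: "11101"  (len 5)
step 1: "110110"  (len 6)
step 2: "10110110"  (len 8)
step 3: "0110110001"  (len 10)
step 4: "110110001"  (len 9)
step 5: "1011000110"  (len 10)
step 6: "011000110110"  (len 12)
step 7: "11000110110"  (len 11)
step 8: "100011011011"  (len 12)
step 9: "0001101101110"  (len 13)
step 10: "001101101110"  (len 12)
step 11: "01101101110"  (len 11)
step 12: "1101101110"  (len 10)
step 13: "10110111010"  (len 11)
step 14: "0110111010110"  (len 13)
step 15: "110111010110"  (len 12)

12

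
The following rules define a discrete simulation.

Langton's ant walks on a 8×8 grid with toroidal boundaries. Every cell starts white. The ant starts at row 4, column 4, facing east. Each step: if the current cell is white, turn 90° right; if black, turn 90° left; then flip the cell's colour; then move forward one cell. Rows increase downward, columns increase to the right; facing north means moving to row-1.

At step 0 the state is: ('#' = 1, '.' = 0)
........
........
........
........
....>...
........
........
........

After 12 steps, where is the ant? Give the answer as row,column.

2,4

gen 0: ........
........
........
........
....>...
........
........
........
gen 1: ........
........
........
........
....#...
....v...
........
........
gen 2: ........
........
........
........
....#...
...<#...
........
........
gen 3: ........
........
........
........
...^#...
...##...
........
........
gen 4: ........
........
........
........
...#>...
...##...
........
........
gen 5: ........
........
........
....^...
...#....
...##...
........
........
gen 6: ........
........
........
....#>..
...#....
...##...
........
........
gen 7: ........
........
........
....##..
...#.v..
...##...
........
........
gen 8: ........
........
........
....##..
...#<#..
...##...
........
........
gen 9: ........
........
........
....^#..
...###..
...##...
........
........
gen 10: ........
........
........
...<.#..
...###..
...##...
........
........
gen 11: ........
........
...^....
...#.#..
...###..
...##...
........
........
gen 12: ........
........
...#>...
...#.#..
...###..
...##...
........
........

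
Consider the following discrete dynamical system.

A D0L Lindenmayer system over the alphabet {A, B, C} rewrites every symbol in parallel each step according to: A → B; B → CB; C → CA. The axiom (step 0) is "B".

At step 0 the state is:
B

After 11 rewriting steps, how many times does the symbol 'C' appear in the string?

265

t=0: B
t=1: CB
t=2: CACB
t=3: CABCACB
t=4: CABCBCABCACB
t=5: CABCBCACBCABCBCABCACB
t=6: CABCBCACBCABCACBCABCBCACBCABCBCABCACB
t=7: CABCBCACBCABCACBCABCBCABCACBCABCBCACBCABCACBCABCBCACBCABCBCABCACB
t=8: CABCBCACBCABCACBCABCBCABCACBCABCBCACBCABCBCABCACBCABCBCACBCABCACBCABCBCABCACBCABCBCACBCABCACBCABCBCACBCABCBCABCACB
t=9: CABCBCACBCABCACBCABCBCABCACBCABCBCACBCABCBCABCACBCABCBCACB…CBCABCACBCABCBCABCACBCABCBCACBCABCACBCABCBCACBCABCBCABCACB  (len 200)
t=10: CABCBCACBCABCACBCABCBCABCACBCABCBCACBCABCBCABCACBCABCBCACB…CBCABCACBCABCBCABCACBCABCBCACBCABCACBCABCBCACBCABCBCABCACB  (len 351)
t=11: CABCBCACBCABCACBCABCBCABCACBCABCBCACBCABCBCABCACBCABCBCACB…CBCABCACBCABCBCABCACBCABCBCACBCABCACBCABCBCACBCABCBCABCACB  (len 616)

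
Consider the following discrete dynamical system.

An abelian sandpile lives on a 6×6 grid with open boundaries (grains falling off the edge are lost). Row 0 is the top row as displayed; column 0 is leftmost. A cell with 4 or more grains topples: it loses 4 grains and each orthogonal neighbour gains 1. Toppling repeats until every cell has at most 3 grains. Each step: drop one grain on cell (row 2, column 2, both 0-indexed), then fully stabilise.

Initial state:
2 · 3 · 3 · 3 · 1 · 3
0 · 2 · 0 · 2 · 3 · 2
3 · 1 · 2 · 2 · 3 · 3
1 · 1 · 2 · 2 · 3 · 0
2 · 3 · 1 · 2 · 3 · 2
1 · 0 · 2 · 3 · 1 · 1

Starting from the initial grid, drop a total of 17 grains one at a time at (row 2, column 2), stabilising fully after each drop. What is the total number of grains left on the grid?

74

0) 2 · 3 · 3 · 3 · 1 · 3
0 · 2 · 0 · 2 · 3 · 2
3 · 1 · 2 · 2 · 3 · 3
1 · 1 · 2 · 2 · 3 · 0
2 · 3 · 1 · 2 · 3 · 2
1 · 0 · 2 · 3 · 1 · 1
1) 2 · 3 · 3 · 3 · 1 · 3
0 · 2 · 0 · 2 · 3 · 2
3 · 1 · 3 · 2 · 3 · 3
1 · 1 · 2 · 2 · 3 · 0
2 · 3 · 1 · 2 · 3 · 2
1 · 0 · 2 · 3 · 1 · 1
2) 2 · 3 · 3 · 3 · 1 · 3
0 · 2 · 1 · 2 · 3 · 2
3 · 2 · 0 · 3 · 3 · 3
1 · 1 · 3 · 2 · 3 · 0
2 · 3 · 1 · 2 · 3 · 2
1 · 0 · 2 · 3 · 1 · 1
3) 2 · 3 · 3 · 3 · 1 · 3
0 · 2 · 1 · 2 · 3 · 2
3 · 2 · 1 · 3 · 3 · 3
1 · 1 · 3 · 2 · 3 · 0
2 · 3 · 1 · 2 · 3 · 2
1 · 0 · 2 · 3 · 1 · 1
4) 2 · 3 · 3 · 3 · 1 · 3
0 · 2 · 1 · 2 · 3 · 2
3 · 2 · 2 · 3 · 3 · 3
1 · 1 · 3 · 2 · 3 · 0
2 · 3 · 1 · 2 · 3 · 2
1 · 0 · 2 · 3 · 1 · 1
5) 2 · 3 · 3 · 3 · 1 · 3
0 · 2 · 1 · 2 · 3 · 2
3 · 2 · 3 · 3 · 3 · 3
1 · 1 · 3 · 2 · 3 · 0
2 · 3 · 1 · 2 · 3 · 2
1 · 0 · 2 · 3 · 1 · 1
6) 3 · 1 · 2 · 3 · 1 · 1
2 · 1 · 3 · 0 · 1 · 2
0 · 2 · 1 · 2 · 1 · 2
2 · 3 · 2 · 3 · 3 · 2
2 · 3 · 3 · 1 · 1 · 3
1 · 0 · 3 · 0 · 3 · 1
7) 3 · 1 · 2 · 3 · 1 · 1
2 · 1 · 3 · 0 · 1 · 2
0 · 2 · 2 · 2 · 1 · 2
2 · 3 · 2 · 3 · 3 · 2
2 · 3 · 3 · 1 · 1 · 3
1 · 0 · 3 · 0 · 3 · 1
8) 3 · 1 · 2 · 3 · 1 · 1
2 · 1 · 3 · 0 · 1 · 2
0 · 2 · 3 · 2 · 1 · 2
2 · 3 · 2 · 3 · 3 · 2
2 · 3 · 3 · 1 · 1 · 3
1 · 0 · 3 · 0 · 3 · 1
9) 3 · 1 · 3 · 3 · 1 · 1
2 · 2 · 0 · 1 · 1 · 2
0 · 3 · 1 · 3 · 1 · 2
2 · 3 · 3 · 3 · 3 · 2
2 · 3 · 3 · 1 · 1 · 3
1 · 0 · 3 · 0 · 3 · 1
10) 3 · 1 · 3 · 3 · 1 · 1
2 · 2 · 0 · 1 · 1 · 2
0 · 3 · 2 · 3 · 1 · 2
2 · 3 · 3 · 3 · 3 · 2
2 · 3 · 3 · 1 · 1 · 3
1 · 0 · 3 · 0 · 3 · 1
11) 3 · 1 · 3 · 3 · 1 · 1
2 · 2 · 0 · 1 · 1 · 2
0 · 3 · 3 · 3 · 1 · 2
2 · 3 · 3 · 3 · 3 · 2
2 · 3 · 3 · 1 · 1 · 3
1 · 0 · 3 · 0 · 3 · 1
12) 3 · 1 · 3 · 3 · 1 · 1
2 · 3 · 1 · 2 · 1 · 2
1 · 1 · 3 · 1 · 3 · 2
3 · 2 · 3 · 2 · 0 · 3
3 · 1 · 2 · 3 · 2 · 3
1 · 2 · 0 · 1 · 3 · 1
13) 3 · 1 · 3 · 3 · 1 · 1
2 · 3 · 2 · 2 · 1 · 2
1 · 2 · 1 · 2 · 3 · 2
3 · 3 · 0 · 3 · 0 · 3
3 · 1 · 3 · 3 · 2 · 3
1 · 2 · 0 · 1 · 3 · 1
14) 3 · 1 · 3 · 3 · 1 · 1
2 · 3 · 2 · 2 · 1 · 2
1 · 2 · 2 · 2 · 3 · 2
3 · 3 · 0 · 3 · 0 · 3
3 · 1 · 3 · 3 · 2 · 3
1 · 2 · 0 · 1 · 3 · 1
15) 3 · 1 · 3 · 3 · 1 · 1
2 · 3 · 2 · 2 · 1 · 2
1 · 2 · 3 · 2 · 3 · 2
3 · 3 · 0 · 3 · 0 · 3
3 · 1 · 3 · 3 · 2 · 3
1 · 2 · 0 · 1 · 3 · 1
16) 3 · 1 · 3 · 3 · 1 · 1
2 · 3 · 3 · 2 · 1 · 2
1 · 3 · 0 · 3 · 3 · 2
3 · 3 · 1 · 3 · 0 · 3
3 · 1 · 3 · 3 · 2 · 3
1 · 2 · 0 · 1 · 3 · 1
17) 3 · 1 · 3 · 3 · 1 · 1
2 · 3 · 3 · 2 · 1 · 2
1 · 3 · 1 · 3 · 3 · 2
3 · 3 · 1 · 3 · 0 · 3
3 · 1 · 3 · 3 · 2 · 3
1 · 2 · 0 · 1 · 3 · 1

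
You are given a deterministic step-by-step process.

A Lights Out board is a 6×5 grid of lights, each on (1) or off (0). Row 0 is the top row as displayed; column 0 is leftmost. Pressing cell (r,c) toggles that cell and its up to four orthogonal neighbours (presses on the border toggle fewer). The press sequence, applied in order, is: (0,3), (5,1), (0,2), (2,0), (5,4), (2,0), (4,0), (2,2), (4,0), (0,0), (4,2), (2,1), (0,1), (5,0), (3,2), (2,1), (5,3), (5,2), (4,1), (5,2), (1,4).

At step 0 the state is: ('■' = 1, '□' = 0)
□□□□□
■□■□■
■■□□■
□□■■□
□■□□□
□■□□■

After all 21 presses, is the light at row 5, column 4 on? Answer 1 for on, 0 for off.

1

[0] □□□□□
■□■□■
■■□□■
□□■■□
□■□□□
□■□□■
[1] □□■■■
■□■■■
■■□□■
□□■■□
□■□□□
□■□□■
[2] □□■■■
■□■■■
■■□□■
□□■■□
□□□□□
■□■□■
[3] □■□□■
■□□■■
■■□□■
□□■■□
□□□□□
■□■□■
[4] □■□□■
□□□■■
□□□□■
■□■■□
□□□□□
■□■□■
[5] □■□□■
□□□■■
□□□□■
■□■■□
□□□□■
■□■■□
[6] □■□□■
■□□■■
■■□□■
□□■■□
□□□□■
■□■■□
[7] □■□□■
■□□■■
■■□□■
■□■■□
■■□□■
□□■■□
[8] □■□□■
■□■■■
■□■■■
■□□■□
■■□□■
□□■■□
[9] □■□□■
■□■■■
■□■■■
□□□■□
□□□□■
■□■■□
[10] ■□□□■
□□■■■
■□■■■
□□□■□
□□□□■
■□■■□
[11] ■□□□■
□□■■■
■□■■■
□□■■□
□■■■■
■□□■□
[12] ■□□□■
□■■■■
□■□■■
□■■■□
□■■■■
■□□■□
[13] □■■□■
□□■■■
□■□■■
□■■■□
□■■■■
■□□■□
[14] □■■□■
□□■■■
□■□■■
□■■■□
■■■■■
□■□■□
[15] □■■□■
□□■■■
□■■■■
□□□□□
■■□■■
□■□■□
[16] □■■□■
□■■■■
■□□■■
□■□□□
■■□■■
□■□■□
[17] □■■□■
□■■■■
■□□■■
□■□□□
■■□□■
□■■□■
[18] □■■□■
□■■■■
■□□■■
□■□□□
■■■□■
□□□■■
[19] □■■□■
□■■■■
■□□■■
□□□□□
□□□□■
□■□■■
[20] □■■□■
□■■■■
■□□■■
□□□□□
□□■□■
□□■□■
[21] □■■□□
□■■□□
■□□■□
□□□□□
□□■□■
□□■□■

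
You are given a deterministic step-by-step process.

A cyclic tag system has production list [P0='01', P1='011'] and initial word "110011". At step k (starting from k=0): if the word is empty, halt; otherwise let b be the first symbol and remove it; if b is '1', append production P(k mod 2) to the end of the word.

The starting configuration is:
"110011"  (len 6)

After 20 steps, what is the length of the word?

t=0: "110011"  (len 6)
t=1: "1001101"  (len 7)
t=2: "001101011"  (len 9)
t=3: "01101011"  (len 8)
t=4: "1101011"  (len 7)
t=5: "10101101"  (len 8)
t=6: "0101101011"  (len 10)
t=7: "101101011"  (len 9)
t=8: "01101011011"  (len 11)
t=9: "1101011011"  (len 10)
t=10: "101011011011"  (len 12)
t=11: "0101101101101"  (len 13)
t=12: "101101101101"  (len 12)
t=13: "0110110110101"  (len 13)
t=14: "110110110101"  (len 12)
t=15: "1011011010101"  (len 13)
t=16: "011011010101011"  (len 15)
t=17: "11011010101011"  (len 14)
t=18: "1011010101011011"  (len 16)
t=19: "01101010101101101"  (len 17)
t=20: "1101010101101101"  (len 16)

16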